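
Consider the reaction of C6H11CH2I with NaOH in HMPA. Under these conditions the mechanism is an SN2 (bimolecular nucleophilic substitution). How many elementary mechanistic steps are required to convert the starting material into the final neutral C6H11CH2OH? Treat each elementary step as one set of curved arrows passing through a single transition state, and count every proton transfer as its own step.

Step 1: OH⁻ attacks the back face of the α-carbon while I⁻ departs with the C–I bonding pair — a single concerted displacement through a pentacoordinate transition state.
Total: 1 elementary step.

1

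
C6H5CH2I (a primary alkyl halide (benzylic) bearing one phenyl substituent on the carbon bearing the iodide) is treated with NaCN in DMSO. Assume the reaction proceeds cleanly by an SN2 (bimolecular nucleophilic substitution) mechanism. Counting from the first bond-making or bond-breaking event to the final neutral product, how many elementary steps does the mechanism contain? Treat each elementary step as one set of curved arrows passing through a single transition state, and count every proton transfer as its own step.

1

Step 1: The cyanide nucleophile donates a lone pair from C to the α-carbon in a backside attack; simultaneously the C–I σ-bond breaks and both of its electrons leave with I⁻. One concerted step with inversion of configuration.
Total: 1 elementary step.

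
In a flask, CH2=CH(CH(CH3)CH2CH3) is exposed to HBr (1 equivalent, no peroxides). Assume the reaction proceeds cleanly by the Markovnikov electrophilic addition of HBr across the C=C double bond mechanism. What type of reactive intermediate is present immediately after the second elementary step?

tertiary carbocation

Step 1: The π electrons of the C=C bond attack a proton of HBr; Markovnikov addition places the new C–H on the less-substituted alkene carbon, so the positive charge ends up on the more-substituted carbon — a secondary carbocation. The H–Br bond breaks heterolytically, releasing Br⁻.
Step 2: A hydride (H with its bonding pair) migrates from the adjacent sec-butyl carbon to the cationic centre — a 1,2-hydride shift — upgrading the secondary cation to a tertiary one.
After step 2 the species present is a tertiary carbocation.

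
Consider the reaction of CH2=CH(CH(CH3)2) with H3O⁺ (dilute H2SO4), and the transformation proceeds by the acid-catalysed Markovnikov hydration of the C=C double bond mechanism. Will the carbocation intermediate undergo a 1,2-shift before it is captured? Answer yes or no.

The first-formed carbocation is secondary.
The adjacent isopropyl carbon already bears 2 other carbon substituents and has a hydrogen to migrate; after a 1,2-hydride shift from that carbon the positive charge sits on a tertiary centre.
Tertiary is more stable than secondary, so the shift occurs.

yes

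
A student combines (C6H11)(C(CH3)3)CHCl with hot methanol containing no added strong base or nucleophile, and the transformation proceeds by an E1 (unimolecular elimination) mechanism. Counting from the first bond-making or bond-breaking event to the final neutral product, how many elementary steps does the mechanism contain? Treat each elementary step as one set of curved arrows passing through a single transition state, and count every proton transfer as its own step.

Step 1: The C–Cl bond breaks with both electrons going to the chloride; Cl⁻ leaves and a secondary carbocation remains.
Step 2: A hydride (H with its bonding pair) migrates from the adjacent cyclohexyl carbon to the cationic centre — a 1,2-hydride shift — upgrading the secondary cation to a tertiary one.
Step 3: Loss of a β-proton to a methanol molecule of the solvent: the C–H bonding pair collapses toward the cationic carbon to form the C=C π bond, yielding the alkene.
Total: 3 elementary steps.

3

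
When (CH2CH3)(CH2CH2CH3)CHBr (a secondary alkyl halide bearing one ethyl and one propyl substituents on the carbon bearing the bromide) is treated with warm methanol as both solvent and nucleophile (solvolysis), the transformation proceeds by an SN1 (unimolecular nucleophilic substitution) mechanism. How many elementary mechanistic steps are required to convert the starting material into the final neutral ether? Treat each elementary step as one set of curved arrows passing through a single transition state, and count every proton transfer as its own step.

Step 1: Rate-determining heterolysis of the C–Br bond gives Br⁻ and a secondary carbocation.
(No 1,2-shift: no single shift to an adjacent carbon would give a more stable cation.)
Step 2: A lone pair on the oxygen of CH3OH attacks the carbocation, forming a new C–O σ-bond and an oxonium ion.
Step 3: Deprotonation of the oxonium oxygen by solvent methanol yields the neutral ether.
Total: 3 elementary steps.

3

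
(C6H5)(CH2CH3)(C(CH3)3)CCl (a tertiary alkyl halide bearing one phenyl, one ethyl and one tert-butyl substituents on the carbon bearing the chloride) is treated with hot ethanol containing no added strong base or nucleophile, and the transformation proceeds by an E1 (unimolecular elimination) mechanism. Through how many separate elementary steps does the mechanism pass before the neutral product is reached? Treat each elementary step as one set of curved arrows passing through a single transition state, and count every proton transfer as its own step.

2

Step 1: The C–Cl bond breaks with both electrons going to the chloride; Cl⁻ leaves and a tertiary carbocation remains.
(No 1,2-shift: no single shift to an adjacent carbon would give a more stable cation.)
Step 2: An ethanol molecule (solvent) deprotonates a β-carbon; as the C–H bond breaks, those electrons form the new alkene π bond.
Total: 2 elementary steps.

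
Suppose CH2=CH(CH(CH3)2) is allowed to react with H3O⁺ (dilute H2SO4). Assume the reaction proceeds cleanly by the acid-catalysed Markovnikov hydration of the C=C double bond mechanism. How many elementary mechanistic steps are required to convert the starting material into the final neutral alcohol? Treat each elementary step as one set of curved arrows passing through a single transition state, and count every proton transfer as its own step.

Step 1: The π electrons of the C=C bond attack a proton of H3O⁺; Markovnikov addition places the new C–H on the less-substituted alkene carbon, so the positive charge ends up on the more-substituted carbon — a secondary carbocation. H2O is released.
Step 2: A 1,2-hydride shift from the adjacent isopropyl carbon moves the positive charge from the secondary centre to an adjacent carbon, generating a more stable tertiary carbocation.
Step 3: Nucleophilic capture of the cation by H2O produces the protonated alcohol (an oxonium ion).
Step 4: H2O removes a proton from the oxonium oxygen, regenerating H3O⁺ and giving the neutral alcohol.
Total: 4 elementary steps.

4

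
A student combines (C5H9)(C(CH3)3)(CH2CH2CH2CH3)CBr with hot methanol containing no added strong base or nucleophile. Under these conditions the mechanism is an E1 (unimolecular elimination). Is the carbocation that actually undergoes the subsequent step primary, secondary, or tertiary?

tertiary

Step 1: The C–Br bond breaks with both electrons going to the bromide; Br⁻ leaves and a tertiary carbocation remains.
No single 1,2-shift to an adjacent carbon would give a more-substituted cation, so no rearrangement occurs.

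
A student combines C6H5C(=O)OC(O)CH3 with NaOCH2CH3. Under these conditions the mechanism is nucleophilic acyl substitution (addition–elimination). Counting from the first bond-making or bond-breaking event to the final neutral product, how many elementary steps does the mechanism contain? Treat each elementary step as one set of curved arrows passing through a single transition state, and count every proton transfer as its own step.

2

Step 1: Nucleophilic addition of CH3CH2O⁻ to the acyl carbon breaks the π(C=O) bond and yields a tetrahedral, anionic intermediate.
Step 2: Elimination step: re-formation of the carbonyl π bond drives out CH3CO2⁻, giving the new acyl compound.
Total: 2 elementary steps.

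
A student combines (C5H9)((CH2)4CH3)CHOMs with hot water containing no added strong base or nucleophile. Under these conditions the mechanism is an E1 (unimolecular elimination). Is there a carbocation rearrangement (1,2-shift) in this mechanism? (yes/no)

yes

The first-formed carbocation is secondary.
The adjacent cyclopentyl carbon already bears 2 other carbon substituents and has a hydrogen to migrate; after a 1,2-hydride shift from that carbon the positive charge sits on a tertiary centre.
Tertiary is more stable than secondary, so the shift occurs.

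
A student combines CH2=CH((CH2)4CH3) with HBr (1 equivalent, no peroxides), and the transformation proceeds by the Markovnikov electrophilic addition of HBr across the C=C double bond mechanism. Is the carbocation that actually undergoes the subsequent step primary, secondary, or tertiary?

Step 1: The π electrons of the C=C bond attack a proton of HBr; Markovnikov addition places the new C–H on the less-substituted alkene carbon, so the positive charge ends up on the more-substituted carbon — a secondary carbocation. The H–Br bond breaks heterolytically, releasing Br⁻.
No single 1,2-shift to an adjacent carbon would give a more-substituted cation, so no rearrangement occurs.

secondary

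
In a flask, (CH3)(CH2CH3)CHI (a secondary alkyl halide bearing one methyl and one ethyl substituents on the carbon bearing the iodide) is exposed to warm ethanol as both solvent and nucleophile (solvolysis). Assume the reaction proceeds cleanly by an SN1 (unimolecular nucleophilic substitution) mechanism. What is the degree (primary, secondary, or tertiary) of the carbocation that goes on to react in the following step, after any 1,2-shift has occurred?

Step 1: Rate-determining heterolysis of the C–I bond gives I⁻ and a secondary carbocation.
No single 1,2-shift to an adjacent carbon would give a more-substituted cation, so no rearrangement occurs.

secondary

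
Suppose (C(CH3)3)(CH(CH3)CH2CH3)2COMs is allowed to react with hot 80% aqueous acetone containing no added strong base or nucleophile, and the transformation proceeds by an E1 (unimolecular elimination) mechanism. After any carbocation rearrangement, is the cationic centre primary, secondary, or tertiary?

tertiary

Step 1: Unassisted departure of MsO⁻ (taking the C–O bonding pair) generates a tertiary carbocation.
No single 1,2-shift to an adjacent carbon would give a more-substituted cation, so no rearrangement occurs.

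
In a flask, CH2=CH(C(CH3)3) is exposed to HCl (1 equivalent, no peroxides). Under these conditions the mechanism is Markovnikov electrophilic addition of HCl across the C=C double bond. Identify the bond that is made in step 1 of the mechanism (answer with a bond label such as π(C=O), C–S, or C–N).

Step 1: Protonation of the alkene by HCl: the π bond acts as the nucleophile and picks up H⁺, giving the more stable (Markovnikov) secondary carbocation. The H–Cl bond breaks heterolytically, releasing Cl⁻.
The bond formed in this step is the C–H bond.

C–H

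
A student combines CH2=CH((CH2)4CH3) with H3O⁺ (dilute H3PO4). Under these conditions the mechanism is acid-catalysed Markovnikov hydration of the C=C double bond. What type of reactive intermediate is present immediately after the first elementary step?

secondary carbocation

Step 1: The π electrons of the C=C bond attack a proton of H3O⁺; Markovnikov addition places the new C–H on the less-substituted alkene carbon, so the positive charge ends up on the more-substituted carbon — a secondary carbocation. H2O is released.
After step 1 the species present is a secondary carbocation.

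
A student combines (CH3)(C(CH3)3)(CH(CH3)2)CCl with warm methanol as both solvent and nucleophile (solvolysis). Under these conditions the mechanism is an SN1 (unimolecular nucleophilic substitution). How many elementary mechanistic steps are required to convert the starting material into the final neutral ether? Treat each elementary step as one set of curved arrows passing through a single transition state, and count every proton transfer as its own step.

3

Step 1: Unassisted departure of Cl⁻ (taking the C–Cl bonding pair) generates a tertiary carbocation.
(No 1,2-shift: no single shift to an adjacent carbon would give a more stable cation.)
Step 2: Nucleophilic capture: the oxygen of CH3OH bonds to the cationic carbon, producing an oxonium-ion intermediate.
Step 3: Proton transfer from the O–H of the oxonium ion to a solvent molecule delivers the neutral ether.
Total: 3 elementary steps.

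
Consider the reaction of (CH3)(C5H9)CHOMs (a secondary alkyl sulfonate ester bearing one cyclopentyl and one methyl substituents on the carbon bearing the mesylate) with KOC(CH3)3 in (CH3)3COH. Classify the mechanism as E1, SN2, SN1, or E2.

Conditions: a strong/bulky base with a secondary substrate bearing a β-hydrogen.
These conditions are the textbook signature of the E2 pathway.
A strong (often hindered) base removes a β-H in concert with loss of the leaving group — bimolecular elimination.

E2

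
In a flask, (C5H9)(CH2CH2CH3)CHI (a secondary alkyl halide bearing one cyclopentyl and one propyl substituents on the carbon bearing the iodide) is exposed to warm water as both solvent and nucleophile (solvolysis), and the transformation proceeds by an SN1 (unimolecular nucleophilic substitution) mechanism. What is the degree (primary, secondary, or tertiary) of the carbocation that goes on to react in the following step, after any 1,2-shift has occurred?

Step 1: Unassisted departure of I⁻ (taking the C–I bonding pair) generates a secondary carbocation.
Step 2: A 1,2-hydride shift from the adjacent cyclopentyl carbon moves the positive charge from the secondary centre to an adjacent carbon, generating a more stable tertiary carbocation.
The cation rearranges from secondary to tertiary via a 1,2-hydride shift from the adjacent cyclopentyl carbon; the tertiary cation is what reacts next.

tertiary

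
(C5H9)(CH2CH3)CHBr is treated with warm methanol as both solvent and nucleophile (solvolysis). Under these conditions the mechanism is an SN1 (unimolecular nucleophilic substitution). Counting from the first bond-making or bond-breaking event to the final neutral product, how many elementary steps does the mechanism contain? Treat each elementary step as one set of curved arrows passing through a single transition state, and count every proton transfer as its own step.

Step 1: The C–Br bond breaks with both electrons going to the bromide; Br⁻ leaves and a secondary carbocation remains.
Step 2: A hydride (H with its bonding pair) migrates from the adjacent cyclopentyl carbon to the cationic centre — a 1,2-hydride shift — upgrading the secondary cation to a tertiary one.
Step 3: Nucleophilic capture: the oxygen of CH3OH bonds to the cationic carbon, producing an oxonium-ion intermediate.
Step 4: Deprotonation of the oxonium oxygen by solvent methanol yields the neutral ether.
Total: 4 elementary steps.

4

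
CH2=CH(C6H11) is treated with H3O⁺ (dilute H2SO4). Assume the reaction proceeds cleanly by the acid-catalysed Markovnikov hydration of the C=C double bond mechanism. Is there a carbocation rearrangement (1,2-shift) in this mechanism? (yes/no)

yes

The first-formed carbocation is secondary.
The adjacent cyclohexyl carbon already bears 2 other carbon substituents and has a hydrogen to migrate; after a 1,2-hydride shift from that carbon the positive charge sits on a tertiary centre.
Tertiary is more stable than secondary, so the shift occurs.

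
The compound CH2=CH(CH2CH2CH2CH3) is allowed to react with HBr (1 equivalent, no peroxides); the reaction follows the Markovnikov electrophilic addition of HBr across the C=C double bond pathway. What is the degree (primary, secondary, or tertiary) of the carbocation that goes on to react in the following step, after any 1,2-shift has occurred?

Step 1: Electrophilic addition begins with the π(C=C) electrons forming a bond to the proton of HBr. Following Markovnikov's rule, the resulting cation is secondary. The H–Br bond breaks heterolytically, releasing Br⁻.
No single 1,2-shift to an adjacent carbon would give a more-substituted cation, so no rearrangement occurs.

secondary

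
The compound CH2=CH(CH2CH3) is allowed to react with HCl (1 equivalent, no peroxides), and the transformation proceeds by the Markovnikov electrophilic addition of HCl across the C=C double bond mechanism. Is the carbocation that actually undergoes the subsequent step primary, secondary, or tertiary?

Step 1: Protonation of the alkene by HCl: the π bond acts as the nucleophile and picks up H⁺, giving the more stable (Markovnikov) secondary carbocation. The H–Cl bond breaks heterolytically, releasing Cl⁻.
No single 1,2-shift to an adjacent carbon would give a more-substituted cation, so no rearrangement occurs.

secondary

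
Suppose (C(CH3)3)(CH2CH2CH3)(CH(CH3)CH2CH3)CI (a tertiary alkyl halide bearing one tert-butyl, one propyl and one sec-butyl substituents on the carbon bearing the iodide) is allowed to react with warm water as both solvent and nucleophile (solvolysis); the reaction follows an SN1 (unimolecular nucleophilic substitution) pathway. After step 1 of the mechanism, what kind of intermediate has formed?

tertiary carbocation

Step 1: Unassisted departure of I⁻ (taking the C–I bonding pair) generates a tertiary carbocation.
After step 1 the species present is a tertiary carbocation.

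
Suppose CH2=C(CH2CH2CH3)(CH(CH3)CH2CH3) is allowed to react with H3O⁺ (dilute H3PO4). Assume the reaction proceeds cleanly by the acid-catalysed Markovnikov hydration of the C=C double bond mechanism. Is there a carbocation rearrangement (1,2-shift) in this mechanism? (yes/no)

The first-formed carbocation is tertiary.
No single 1,2-shift to an adjacent carbon would produce a more-substituted cation than the one already present, so no rearrangement occurs.

no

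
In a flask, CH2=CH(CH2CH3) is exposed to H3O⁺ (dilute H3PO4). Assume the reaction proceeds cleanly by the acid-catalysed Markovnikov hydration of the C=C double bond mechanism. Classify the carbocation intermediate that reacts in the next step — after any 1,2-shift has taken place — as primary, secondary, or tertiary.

Step 1: Protonation of the alkene by H3O⁺: the π bond acts as the nucleophile and picks up H⁺, giving the more stable (Markovnikov) secondary carbocation. H2O is released.
No single 1,2-shift to an adjacent carbon would give a more-substituted cation, so no rearrangement occurs.

secondary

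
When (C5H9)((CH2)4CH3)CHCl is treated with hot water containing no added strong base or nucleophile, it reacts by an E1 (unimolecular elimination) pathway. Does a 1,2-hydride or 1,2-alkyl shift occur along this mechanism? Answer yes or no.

The first-formed carbocation is secondary.
The adjacent cyclopentyl carbon already bears 2 other carbon substituents and has a hydrogen to migrate; after a 1,2-hydride shift from that carbon the positive charge sits on a tertiary centre.
Tertiary is more stable than secondary, so the shift occurs.

yes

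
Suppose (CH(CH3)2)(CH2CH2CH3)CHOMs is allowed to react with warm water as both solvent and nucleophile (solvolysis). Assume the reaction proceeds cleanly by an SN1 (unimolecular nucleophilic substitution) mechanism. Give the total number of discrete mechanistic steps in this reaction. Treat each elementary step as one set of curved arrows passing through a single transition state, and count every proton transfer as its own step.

4

Step 1: Unassisted departure of MsO⁻ (taking the C–O bonding pair) generates a secondary carbocation.
Step 2: A hydride (H with its bonding pair) migrates from the adjacent isopropyl carbon to the cationic centre — a 1,2-hydride shift — upgrading the secondary cation to a tertiary one.
Step 3: A lone pair on the oxygen of H2O attacks the carbocation, forming a new C–O σ-bond and an oxonium ion.
Step 4: Proton transfer from the O–H of the oxonium ion to a solvent molecule delivers the neutral alcohol.
Total: 4 elementary steps.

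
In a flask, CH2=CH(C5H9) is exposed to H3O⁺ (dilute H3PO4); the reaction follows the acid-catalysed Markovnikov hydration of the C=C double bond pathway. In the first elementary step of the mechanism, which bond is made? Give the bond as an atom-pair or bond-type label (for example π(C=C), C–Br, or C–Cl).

Step 1: Electrophilic addition begins with the π(C=C) electrons forming a bond to the proton of H3O⁺. Following Markovnikov's rule, the resulting cation is secondary. H2O is released.
The bond formed in this step is the C–H bond.

C–H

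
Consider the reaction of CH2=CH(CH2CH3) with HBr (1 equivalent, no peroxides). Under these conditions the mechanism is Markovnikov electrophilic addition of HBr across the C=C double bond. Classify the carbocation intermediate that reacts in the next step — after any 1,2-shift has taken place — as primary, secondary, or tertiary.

Step 1: The π electrons of the C=C bond attack a proton of HBr; Markovnikov addition places the new C–H on the less-substituted alkene carbon, so the positive charge ends up on the more-substituted carbon — a secondary carbocation. The H–Br bond breaks heterolytically, releasing Br⁻.
No single 1,2-shift to an adjacent carbon would give a more-substituted cation, so no rearrangement occurs.

secondary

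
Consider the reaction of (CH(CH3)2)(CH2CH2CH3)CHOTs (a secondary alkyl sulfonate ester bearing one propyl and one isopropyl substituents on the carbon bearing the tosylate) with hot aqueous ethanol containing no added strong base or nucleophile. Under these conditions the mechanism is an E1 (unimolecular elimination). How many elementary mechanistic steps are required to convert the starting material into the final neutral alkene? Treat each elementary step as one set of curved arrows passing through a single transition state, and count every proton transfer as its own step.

3

Step 1: Ionisation: the C–O σ-bond cleaves heterolytically; both bonding electrons depart with TsO⁻, leaving a secondary carbocation at the α-carbon.
Step 2: Carbocation rearrangement: a 1,2-hydride shift from the adjacent isopropyl carbon converts the initially-formed secondary cation into the more stable tertiary cation.
Step 3: A weak base (a water (or ethanol) molecule from the solvent) removes a proton from a carbon adjacent to the cationic centre; the electrons of that C–H bond become the new π(C=C) bond, giving the alkene.
Total: 3 elementary steps.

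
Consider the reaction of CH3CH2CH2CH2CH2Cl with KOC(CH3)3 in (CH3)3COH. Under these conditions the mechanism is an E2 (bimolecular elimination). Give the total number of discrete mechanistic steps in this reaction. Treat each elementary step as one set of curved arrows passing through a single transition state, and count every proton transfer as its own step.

1

Step 1: In one step, (CH3)3CO⁻ pulls off a β-proton, the C–Cl bond cleaves, and a C=C double bond forms between the α- and β-carbons (E2, anti elimination).
Total: 1 elementary step.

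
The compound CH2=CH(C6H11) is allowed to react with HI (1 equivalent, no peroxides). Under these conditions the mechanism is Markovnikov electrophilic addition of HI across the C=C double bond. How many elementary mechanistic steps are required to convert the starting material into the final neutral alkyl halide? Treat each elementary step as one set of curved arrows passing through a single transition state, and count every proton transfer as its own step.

3

Step 1: Protonation of the alkene by HI: the π bond acts as the nucleophile and picks up H⁺, giving the more stable (Markovnikov) secondary carbocation. The H–I bond breaks heterolytically, releasing I⁻.
Step 2: A 1,2-hydride shift from the adjacent cyclohexyl carbon moves the positive charge from the secondary centre to an adjacent carbon, generating a more stable tertiary carbocation.
Step 3: The I⁻ anion donates a lone pair to the carbocation, forming the new C–I σ-bond and giving the neutral alkyl halide.
Total: 3 elementary steps.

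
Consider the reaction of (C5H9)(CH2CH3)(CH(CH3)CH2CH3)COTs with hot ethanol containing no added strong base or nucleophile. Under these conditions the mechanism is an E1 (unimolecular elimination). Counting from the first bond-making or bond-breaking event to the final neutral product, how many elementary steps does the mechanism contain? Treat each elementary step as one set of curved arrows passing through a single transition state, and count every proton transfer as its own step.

2

Step 1: The C–O bond breaks with both electrons going to the tosylate; TsO⁻ leaves and a tertiary carbocation remains.
(No 1,2-shift: no single shift to an adjacent carbon would give a more stable cation.)
Step 2: A weak base (an ethanol molecule from the solvent) removes a proton from a carbon adjacent to the cationic centre; the electrons of that C–H bond become the new π(C=C) bond, giving the alkene.
Total: 2 elementary steps.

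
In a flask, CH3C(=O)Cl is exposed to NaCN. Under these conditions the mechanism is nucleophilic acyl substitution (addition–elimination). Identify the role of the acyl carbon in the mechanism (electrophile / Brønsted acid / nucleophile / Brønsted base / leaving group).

electrophile

Step 1: CN⁻ adds to the carbonyl carbon; the C=O π electrons shift onto oxygen and a tetrahedral alkoxide intermediate forms.
The acyl carbon accepts an electron pair into an empty or π* orbital — it is the electrophile.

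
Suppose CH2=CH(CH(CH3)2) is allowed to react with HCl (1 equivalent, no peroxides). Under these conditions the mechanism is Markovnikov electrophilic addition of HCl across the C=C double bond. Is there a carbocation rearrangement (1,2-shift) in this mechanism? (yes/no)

yes

The first-formed carbocation is secondary.
The adjacent isopropyl carbon already bears 2 other carbon substituents and has a hydrogen to migrate; after a 1,2-hydride shift from that carbon the positive charge sits on a tertiary centre.
Tertiary is more stable than secondary, so the shift occurs.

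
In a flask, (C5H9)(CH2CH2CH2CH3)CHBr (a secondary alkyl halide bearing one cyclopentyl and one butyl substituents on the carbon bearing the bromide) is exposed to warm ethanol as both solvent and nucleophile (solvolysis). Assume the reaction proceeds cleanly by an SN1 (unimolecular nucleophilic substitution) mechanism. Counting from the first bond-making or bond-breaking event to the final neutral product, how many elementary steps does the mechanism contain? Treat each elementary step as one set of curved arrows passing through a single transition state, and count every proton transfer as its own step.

Step 1: Rate-determining heterolysis of the C–Br bond gives Br⁻ and a secondary carbocation.
Step 2: A hydride (H with its bonding pair) migrates from the adjacent cyclopentyl carbon to the cationic centre — a 1,2-hydride shift — upgrading the secondary cation to a tertiary one.
Step 3: CH3CH2OH donates an oxygen lone pair into the empty p orbital of the cation, giving a protonated ether (an oxonium ion).
Step 4: A second solvent molecule removes the proton on oxygen, giving the neutral ether product.
Total: 4 elementary steps.

4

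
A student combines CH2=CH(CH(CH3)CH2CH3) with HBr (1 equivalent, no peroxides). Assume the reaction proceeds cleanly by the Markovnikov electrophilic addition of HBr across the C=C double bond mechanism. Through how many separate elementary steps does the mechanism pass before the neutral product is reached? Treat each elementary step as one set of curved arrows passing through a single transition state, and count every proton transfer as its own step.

3

Step 1: Protonation of the alkene by HBr: the π bond acts as the nucleophile and picks up H⁺, giving the more stable (Markovnikov) secondary carbocation. The H–Br bond breaks heterolytically, releasing Br⁻.
Step 2: Carbocation rearrangement: a 1,2-hydride shift from the adjacent sec-butyl carbon converts the initially-formed secondary cation into the more stable tertiary cation.
Step 3: Nucleophilic attack by Br⁻ on the carbocation completes the addition, giving R–Br.
Total: 3 elementary steps.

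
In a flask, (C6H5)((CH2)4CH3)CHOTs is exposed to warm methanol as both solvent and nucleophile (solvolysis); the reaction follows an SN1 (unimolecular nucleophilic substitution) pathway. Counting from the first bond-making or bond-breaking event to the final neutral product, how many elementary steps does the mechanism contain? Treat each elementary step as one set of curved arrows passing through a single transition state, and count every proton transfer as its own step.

3

Step 1: The C–O bond breaks with both electrons going to the tosylate; TsO⁻ leaves and a secondary carbocation remains.
(No 1,2-shift: no single shift to an adjacent carbon would give a more stable cation.)
Step 2: CH3OH donates an oxygen lone pair into the empty p orbital of the cation, giving a protonated ether (an oxonium ion).
Step 3: Deprotonation of the oxonium oxygen by solvent methanol yields the neutral ether.
Total: 3 elementary steps.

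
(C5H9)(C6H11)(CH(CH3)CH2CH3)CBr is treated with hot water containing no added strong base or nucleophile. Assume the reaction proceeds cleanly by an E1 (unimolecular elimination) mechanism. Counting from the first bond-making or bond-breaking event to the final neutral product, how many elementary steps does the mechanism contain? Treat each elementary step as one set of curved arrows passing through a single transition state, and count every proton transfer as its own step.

2

Step 1: Ionisation: the C–Br σ-bond cleaves heterolytically; both bonding electrons depart with Br⁻, leaving a tertiary carbocation at the α-carbon.
(No 1,2-shift: no single shift to an adjacent carbon would give a more stable cation.)
Step 2: A water molecule (solvent) deprotonates a β-carbon; as the C–H bond breaks, those electrons form the new alkene π bond.
Total: 2 elementary steps.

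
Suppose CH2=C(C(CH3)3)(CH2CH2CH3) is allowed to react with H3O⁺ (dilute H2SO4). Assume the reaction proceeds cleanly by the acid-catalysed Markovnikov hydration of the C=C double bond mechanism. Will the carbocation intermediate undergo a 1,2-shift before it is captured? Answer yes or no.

no

The first-formed carbocation is tertiary.
No single 1,2-shift to an adjacent carbon would produce a more-substituted cation than the one already present, so no rearrangement occurs.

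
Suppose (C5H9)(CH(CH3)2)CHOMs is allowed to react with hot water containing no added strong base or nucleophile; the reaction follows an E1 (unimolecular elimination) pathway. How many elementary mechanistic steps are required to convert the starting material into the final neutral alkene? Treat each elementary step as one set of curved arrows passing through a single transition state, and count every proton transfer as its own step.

Step 1: The C–O bond breaks with both electrons going to the mesylate; MsO⁻ leaves and a secondary carbocation remains.
Step 2: Carbocation rearrangement: a 1,2-hydride shift from the adjacent isopropyl carbon converts the initially-formed secondary cation into the more stable tertiary cation.
Step 3: Loss of a β-proton to a water molecule of the solvent: the C–H bonding pair collapses toward the cationic carbon to form the C=C π bond, yielding the alkene.
Total: 3 elementary steps.

3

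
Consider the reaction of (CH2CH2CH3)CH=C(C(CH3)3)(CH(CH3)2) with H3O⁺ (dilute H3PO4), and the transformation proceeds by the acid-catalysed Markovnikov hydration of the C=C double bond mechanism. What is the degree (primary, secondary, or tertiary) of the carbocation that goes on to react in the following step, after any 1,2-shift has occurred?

Step 1: Protonation of the alkene by H3O⁺: the π bond acts as the nucleophile and picks up H⁺, giving the more stable (Markovnikov) tertiary carbocation. H2O is released.
No single 1,2-shift to an adjacent carbon would give a more-substituted cation, so no rearrangement occurs.

tertiary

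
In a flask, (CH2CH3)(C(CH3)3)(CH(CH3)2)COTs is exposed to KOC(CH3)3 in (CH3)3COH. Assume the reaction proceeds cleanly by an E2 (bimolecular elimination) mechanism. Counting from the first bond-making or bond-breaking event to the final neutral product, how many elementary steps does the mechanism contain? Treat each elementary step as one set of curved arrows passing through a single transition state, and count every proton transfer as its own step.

Step 1: Concerted anti-periplanar elimination: (CH3)3CO⁻ abstracts a β-H while TsO⁻ leaves, and the C–H electrons become the new C=C π bond — all in a single transition state.
Total: 1 elementary step.

1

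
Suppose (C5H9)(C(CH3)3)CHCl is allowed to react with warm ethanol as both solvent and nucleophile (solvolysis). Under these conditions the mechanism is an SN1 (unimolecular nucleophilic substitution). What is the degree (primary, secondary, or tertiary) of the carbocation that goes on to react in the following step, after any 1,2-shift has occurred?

Step 1: Rate-determining heterolysis of the C–Cl bond gives Cl⁻ and a secondary carbocation.
Step 2: A 1,2-hydride shift from the adjacent cyclopentyl carbon moves the positive charge from the secondary centre to an adjacent carbon, generating a more stable tertiary carbocation.
The cation rearranges from secondary to tertiary via a 1,2-hydride shift from the adjacent cyclopentyl carbon; the tertiary cation is what reacts next.

tertiary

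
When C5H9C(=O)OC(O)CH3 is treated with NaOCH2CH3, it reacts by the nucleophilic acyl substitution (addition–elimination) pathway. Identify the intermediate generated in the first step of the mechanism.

tetrahedral intermediate

Step 1: Nucleophilic addition of CH3CH2O⁻ to the acyl carbon breaks the π(C=O) bond and yields a tetrahedral, anionic intermediate.
After step 1 the species present is a tetrahedral intermediate.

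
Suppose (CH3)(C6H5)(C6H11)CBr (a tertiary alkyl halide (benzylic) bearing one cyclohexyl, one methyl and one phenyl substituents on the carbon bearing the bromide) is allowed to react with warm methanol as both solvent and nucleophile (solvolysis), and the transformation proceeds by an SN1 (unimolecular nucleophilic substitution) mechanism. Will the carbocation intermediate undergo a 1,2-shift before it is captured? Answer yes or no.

no

The first-formed carbocation is tertiary.
No single 1,2-shift to an adjacent carbon would produce a more-substituted cation than the one already present, so no rearrangement occurs.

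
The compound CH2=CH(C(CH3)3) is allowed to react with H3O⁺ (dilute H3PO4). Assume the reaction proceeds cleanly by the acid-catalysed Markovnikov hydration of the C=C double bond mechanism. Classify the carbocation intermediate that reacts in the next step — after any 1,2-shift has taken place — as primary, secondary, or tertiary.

tertiary

Step 1: Electrophilic addition begins with the π(C=C) electrons forming a bond to the proton of H3O⁺. Following Markovnikov's rule, the resulting cation is secondary. H2O is released.
Step 2: Carbocation rearrangement: a 1,2-methyl shift from the adjacent tert-butyl carbon converts the initially-formed secondary cation into the more stable tertiary cation.
The cation rearranges from secondary to tertiary via a 1,2-methyl shift from the adjacent tert-butyl carbon; the tertiary cation is what reacts next.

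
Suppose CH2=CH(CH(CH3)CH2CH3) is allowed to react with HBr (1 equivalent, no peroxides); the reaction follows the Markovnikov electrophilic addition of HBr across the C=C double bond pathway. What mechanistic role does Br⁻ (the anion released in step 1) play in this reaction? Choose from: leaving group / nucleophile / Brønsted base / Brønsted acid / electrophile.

nucleophile

Step 3: Br⁻ captures the cation: a lone pair on Br⁻ fills the empty p orbital, producing the alkyl halide product.
Br⁻ (the anion released in step 1) donates an electron pair to form a new σ-bond to carbon — it is the nucleophile.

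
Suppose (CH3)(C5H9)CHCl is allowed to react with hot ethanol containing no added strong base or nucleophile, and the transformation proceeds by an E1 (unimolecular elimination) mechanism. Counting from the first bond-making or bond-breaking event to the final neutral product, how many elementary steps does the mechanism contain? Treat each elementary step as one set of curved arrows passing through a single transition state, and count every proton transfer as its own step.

Step 1: Rate-determining heterolysis of the C–Cl bond gives Cl⁻ and a secondary carbocation.
Step 2: A hydride (H with its bonding pair) migrates from the adjacent cyclopentyl carbon to the cationic centre — a 1,2-hydride shift — upgrading the secondary cation to a tertiary one.
Step 3: A weak base (an ethanol molecule from the solvent) removes a proton from a carbon adjacent to the cationic centre; the electrons of that C–H bond become the new π(C=C) bond, giving the alkene.
Total: 3 elementary steps.

3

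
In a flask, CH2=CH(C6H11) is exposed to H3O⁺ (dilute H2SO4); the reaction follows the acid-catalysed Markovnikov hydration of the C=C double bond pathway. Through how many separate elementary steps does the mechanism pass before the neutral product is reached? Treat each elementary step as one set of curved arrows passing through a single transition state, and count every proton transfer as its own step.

Step 1: Electrophilic addition begins with the π(C=C) electrons forming a bond to the proton of H3O⁺. Following Markovnikov's rule, the resulting cation is secondary. H2O is released.
Step 2: A hydride (H with its bonding pair) migrates from the adjacent cyclohexyl carbon to the cationic centre — a 1,2-hydride shift — upgrading the secondary cation to a tertiary one.
Step 3: Water acts as the nucleophile: an oxygen lone pair bonds to the cationic carbon, giving an oxonium-ion intermediate.
Step 4: H2O removes a proton from the oxonium oxygen, regenerating H3O⁺ and giving the neutral alcohol.
Total: 4 elementary steps.

4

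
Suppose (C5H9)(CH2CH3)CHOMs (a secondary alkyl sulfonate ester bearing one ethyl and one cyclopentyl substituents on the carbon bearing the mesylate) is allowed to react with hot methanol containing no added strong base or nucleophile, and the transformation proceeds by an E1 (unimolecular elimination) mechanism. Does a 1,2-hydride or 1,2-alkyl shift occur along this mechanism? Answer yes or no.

yes

The first-formed carbocation is secondary.
The adjacent cyclopentyl carbon already bears 2 other carbon substituents and has a hydrogen to migrate; after a 1,2-hydride shift from that carbon the positive charge sits on a tertiary centre.
Tertiary is more stable than secondary, so the shift occurs.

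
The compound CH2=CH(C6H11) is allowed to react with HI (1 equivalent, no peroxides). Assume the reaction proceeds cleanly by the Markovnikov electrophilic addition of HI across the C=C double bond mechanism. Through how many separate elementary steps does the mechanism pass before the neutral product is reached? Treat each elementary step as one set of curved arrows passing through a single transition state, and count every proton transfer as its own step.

3

Step 1: The π electrons of the C=C bond attack a proton of HI; Markovnikov addition places the new C–H on the less-substituted alkene carbon, so the positive charge ends up on the more-substituted carbon — a secondary carbocation. The H–I bond breaks heterolytically, releasing I⁻.
Step 2: Carbocation rearrangement: a 1,2-hydride shift from the adjacent cyclohexyl carbon converts the initially-formed secondary cation into the more stable tertiary cation.
Step 3: Nucleophilic attack by I⁻ on the carbocation completes the addition, giving R–I.
Total: 3 elementary steps.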